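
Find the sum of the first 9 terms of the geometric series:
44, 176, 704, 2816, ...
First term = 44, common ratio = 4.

Sₙ = a(1 - rⁿ) / (1 - r)
S_9 = 44(1 - 4^9) / (1 - 4)
S_9 = 44(1 - 262144) / (-3)
S_9 = 3844764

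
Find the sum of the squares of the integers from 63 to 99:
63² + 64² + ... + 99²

Use ∑_{k=1}^{n} k² = n(n+1)(2n+1)/6, then subtract the first 62 terms.
∑_{k=1}^{99} k² = 99×100×199/6 = 328350
∑_{k=1}^{62} k² = 62×63×125/6 = 81375
∑_{k=63}^{99} k² = 328350 - 81375 = 246975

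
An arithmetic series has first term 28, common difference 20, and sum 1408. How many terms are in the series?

Using S = n/2 × [2a + (n-1)d]
1408 = n/2 × [2(28) + (n-1)(20)]
1408 = n/2 × [56 + 20n - 20]
2816 = n × [36 + 20n]
20n² + (36)n - 2816 = 0
Discriminant: Δ = (36)² - 4(20)(-2816) = 1296 + 225280 = 226576
√Δ = 476
n = [-(36) + √Δ] / (2·20) = (-36 + 476) / 40 = 440 / 40 = 11
(The negative root is discarded since n must be a positive integer.)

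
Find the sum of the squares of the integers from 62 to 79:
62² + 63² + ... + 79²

Use ∑_{k=1}^{n} k² = n(n+1)(2n+1)/6, then subtract the first 61 terms.
∑_{k=1}^{79} k² = 79×80×159/6 = 167480
∑_{k=1}^{61} k² = 61×62×123/6 = 77531
∑_{k=62}^{79} k² = 167480 - 77531 = 89949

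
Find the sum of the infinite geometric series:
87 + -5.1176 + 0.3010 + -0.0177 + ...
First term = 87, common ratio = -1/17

For |r| < 1, S = a / (1 - r)
S = 87 / (1 - (-1/17))
S = 87 / (18/17)
S = 493/6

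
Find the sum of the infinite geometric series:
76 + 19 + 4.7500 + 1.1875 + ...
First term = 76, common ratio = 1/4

For |r| < 1, S = a / (1 - r)
S = 76 / (1 - (1/4))
S = 76 / (3/4)
S = 304/3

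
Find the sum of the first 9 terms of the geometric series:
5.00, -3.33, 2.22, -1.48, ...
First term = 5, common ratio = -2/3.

Sₙ = a(1 - rⁿ) / (1 - r)
S_9 = 5(1 - (-2/3)^9) / (1 - (-2/3))
S_9 = 5(1 - (-512/19683)) / (5/3)
S_9 = 20195/6561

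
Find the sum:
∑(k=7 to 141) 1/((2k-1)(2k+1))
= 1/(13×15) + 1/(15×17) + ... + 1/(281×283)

Partial fractions: 1/((2k-1)(2k+1)) = (1/2)[1/(2k-1) - 1/(2k+1)]
The series telescopes:
= (1/2)[1/13 - 1/283]
= 135/3679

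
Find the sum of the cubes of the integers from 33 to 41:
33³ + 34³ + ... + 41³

Use ∑_{k=1}^{n} k³ = [n(n+1)/2]², then subtract the first 32 terms.
∑_{k=1}^{41} k³ = [41×42/2]² = 861² = 741321
∑_{k=1}^{32} k³ = [32×33/2]² = 528² = 278784
∑_{k=33}^{41} k³ = 741321 - 278784 = 462537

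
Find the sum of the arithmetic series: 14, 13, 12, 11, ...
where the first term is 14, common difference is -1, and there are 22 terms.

Sₙ = n/2 × (first + last)
Last term = a + (n-1)d = 14 + (22-1)×(-1) = -7
S_22 = 22/2 × (14 + (-7))
S_22 = 22/2 × 7 = 77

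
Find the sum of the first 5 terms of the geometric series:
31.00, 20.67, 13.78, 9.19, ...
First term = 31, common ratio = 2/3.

Sₙ = a(1 - rⁿ) / (1 - r)
S_5 = 31(1 - (2/3)^5) / (1 - (2/3))
S_5 = 31(1 - (32/243)) / (1/3)
S_5 = 6541/81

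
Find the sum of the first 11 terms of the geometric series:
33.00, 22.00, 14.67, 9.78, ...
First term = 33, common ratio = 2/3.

Sₙ = a(1 - rⁿ) / (1 - r)
S_11 = 33(1 - (2/3)^11) / (1 - (2/3))
S_11 = 33(1 - (2048/177147)) / (1/3)
S_11 = 1926089/19683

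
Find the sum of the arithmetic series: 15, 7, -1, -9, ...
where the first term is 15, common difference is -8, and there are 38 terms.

Sₙ = n/2 × (first + last)
Last term = a + (n-1)d = 15 + (38-1)×(-8) = -281
S_38 = 38/2 × (15 + (-281))
S_38 = 38/2 × (-266) = -5054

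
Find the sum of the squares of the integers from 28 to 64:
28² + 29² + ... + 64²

Use ∑_{k=1}^{n} k² = n(n+1)(2n+1)/6, then subtract the first 27 terms.
∑_{k=1}^{64} k² = 64×65×129/6 = 89440
∑_{k=1}^{27} k² = 27×28×55/6 = 6930
∑_{k=28}^{64} k² = 89440 - 6930 = 82510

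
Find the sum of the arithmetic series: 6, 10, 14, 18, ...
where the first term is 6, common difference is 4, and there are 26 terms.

Sₙ = n/2 × (first + last)
Last term = a + (n-1)d = 6 + (26-1)×4 = 106
S_26 = 26/2 × (6 + 106)
S_26 = 26/2 × 112 = 1456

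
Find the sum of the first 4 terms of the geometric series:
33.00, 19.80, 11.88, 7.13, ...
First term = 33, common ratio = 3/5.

Sₙ = a(1 - rⁿ) / (1 - r)
S_4 = 33(1 - (3/5)^4) / (1 - (3/5))
S_4 = 33(1 - (81/625)) / (2/5)
S_4 = 8976/125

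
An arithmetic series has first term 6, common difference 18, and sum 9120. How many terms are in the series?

Using S = n/2 × [2a + (n-1)d]
9120 = n/2 × [2(6) + (n-1)(18)]
9120 = n/2 × [12 + 18n - 18]
18240 = n × [-6 + 18n]
18n² + (-6)n - 18240 = 0
Discriminant: Δ = (-6)² - 4(18)(-18240) = 36 + 1313280 = 1313316
√Δ = 1146
n = [-(-6) + √Δ] / (2·18) = (6 + 1146) / 36 = 1152 / 36 = 32
(The negative root is discarded since n must be a positive integer.)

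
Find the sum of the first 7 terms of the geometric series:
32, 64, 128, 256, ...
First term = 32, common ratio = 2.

Sₙ = a(1 - rⁿ) / (1 - r)
S_7 = 32(1 - 2^7) / (1 - 2)
S_7 = 32(1 - 128) / (-1)
S_7 = 4064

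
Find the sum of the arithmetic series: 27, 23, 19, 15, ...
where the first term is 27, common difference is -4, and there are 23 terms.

Sₙ = n/2 × (first + last)
Last term = a + (n-1)d = 27 + (23-1)×(-4) = -61
S_23 = 23/2 × (27 + (-61))
S_23 = 23/2 × (-34) = -391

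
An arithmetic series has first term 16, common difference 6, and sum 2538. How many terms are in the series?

Using S = n/2 × [2a + (n-1)d]
2538 = n/2 × [2(16) + (n-1)(6)]
2538 = n/2 × [32 + 6n - 6]
5076 = n × [26 + 6n]
6n² + (26)n - 5076 = 0
Discriminant: Δ = (26)² - 4(6)(-5076) = 676 + 121824 = 122500
√Δ = 350
n = [-(26) + √Δ] / (2·6) = (-26 + 350) / 12 = 324 / 12 = 27
(The negative root is discarded since n must be a positive integer.)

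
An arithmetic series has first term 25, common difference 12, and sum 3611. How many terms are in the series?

Using S = n/2 × [2a + (n-1)d]
3611 = n/2 × [2(25) + (n-1)(12)]
3611 = n/2 × [50 + 12n - 12]
7222 = n × [38 + 12n]
12n² + (38)n - 7222 = 0
Discriminant: Δ = (38)² - 4(12)(-7222) = 1444 + 346656 = 348100
√Δ = 590
n = [-(38) + √Δ] / (2·12) = (-38 + 590) / 24 = 552 / 24 = 23
(The negative root is discarded since n must be a positive integer.)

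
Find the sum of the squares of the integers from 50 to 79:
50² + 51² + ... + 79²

Use ∑_{k=1}^{n} k² = n(n+1)(2n+1)/6, then subtract the first 49 terms.
∑_{k=1}^{79} k² = 79×80×159/6 = 167480
∑_{k=1}^{49} k² = 49×50×99/6 = 40425
∑_{k=50}^{79} k² = 167480 - 40425 = 127055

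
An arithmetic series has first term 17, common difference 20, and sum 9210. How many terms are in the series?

Using S = n/2 × [2a + (n-1)d]
9210 = n/2 × [2(17) + (n-1)(20)]
9210 = n/2 × [34 + 20n - 20]
18420 = n × [14 + 20n]
20n² + (14)n - 18420 = 0
Discriminant: Δ = (14)² - 4(20)(-18420) = 196 + 1473600 = 1473796
√Δ = 1214
n = [-(14) + √Δ] / (2·20) = (-14 + 1214) / 40 = 1200 / 40 = 30
(The negative root is discarded since n must be a positive integer.)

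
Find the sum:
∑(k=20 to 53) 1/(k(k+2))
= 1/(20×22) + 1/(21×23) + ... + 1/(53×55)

Partial fractions: 1/(k(k+2)) = (1/2)[1/k - 1/(k+2)]
Telescoping leaves the first two and last two terms:
= (1/2)[1/20 + 1/21 - 1/54 - 1/55]
= 2533/83160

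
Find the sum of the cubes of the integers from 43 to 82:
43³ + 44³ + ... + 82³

Use ∑_{k=1}^{n} k³ = [n(n+1)/2]², then subtract the first 42 terms.
∑_{k=1}^{82} k³ = [82×83/2]² = 3403² = 11580409
∑_{k=1}^{42} k³ = [42×43/2]² = 903² = 815409
∑_{k=43}^{82} k³ = 11580409 - 815409 = 10765000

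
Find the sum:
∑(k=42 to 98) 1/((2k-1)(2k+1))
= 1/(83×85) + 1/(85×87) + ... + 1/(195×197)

Partial fractions: 1/((2k-1)(2k+1)) = (1/2)[1/(2k-1) - 1/(2k+1)]
The series telescopes:
= (1/2)[1/83 - 1/197]
= 57/16351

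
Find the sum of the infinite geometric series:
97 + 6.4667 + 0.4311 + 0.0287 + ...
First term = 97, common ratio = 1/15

For |r| < 1, S = a / (1 - r)
S = 97 / (1 - (1/15))
S = 97 / (14/15)
S = 1455/14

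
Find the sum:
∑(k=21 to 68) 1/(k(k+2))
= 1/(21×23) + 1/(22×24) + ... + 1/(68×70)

Partial fractions: 1/(k(k+2)) = (1/2)[1/k - 1/(k+2)]
Telescoping leaves the first two and last two terms:
= (1/2)[1/21 + 1/22 - 1/69 - 1/70]
= 122/3795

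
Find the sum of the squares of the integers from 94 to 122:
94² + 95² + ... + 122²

Use ∑_{k=1}^{n} k² = n(n+1)(2n+1)/6, then subtract the first 93 terms.
∑_{k=1}^{122} k² = 122×123×245/6 = 612745
∑_{k=1}^{93} k² = 93×94×187/6 = 272459
∑_{k=94}^{122} k² = 612745 - 272459 = 340286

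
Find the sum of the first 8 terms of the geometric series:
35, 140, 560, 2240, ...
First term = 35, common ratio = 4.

Sₙ = a(1 - rⁿ) / (1 - r)
S_8 = 35(1 - 4^8) / (1 - 4)
S_8 = 35(1 - 65536) / (-3)
S_8 = 764575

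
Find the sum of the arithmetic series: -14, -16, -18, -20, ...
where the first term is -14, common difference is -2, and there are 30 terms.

Sₙ = n/2 × (first + last)
Last term = a + (n-1)d = -14 + (30-1)×(-2) = -72
S_30 = 30/2 × (-14 + (-72))
S_30 = 30/2 × (-86) = -1290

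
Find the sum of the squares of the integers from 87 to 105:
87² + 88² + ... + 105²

Use ∑_{k=1}^{n} k² = n(n+1)(2n+1)/6, then subtract the first 86 terms.
∑_{k=1}^{105} k² = 105×106×211/6 = 391405
∑_{k=1}^{86} k² = 86×87×173/6 = 215731
∑_{k=87}^{105} k² = 391405 - 215731 = 175674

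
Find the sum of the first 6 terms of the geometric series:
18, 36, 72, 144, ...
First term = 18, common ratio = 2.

Sₙ = a(1 - rⁿ) / (1 - r)
S_6 = 18(1 - 2^6) / (1 - 2)
S_6 = 18(1 - 64) / (-1)
S_6 = 1134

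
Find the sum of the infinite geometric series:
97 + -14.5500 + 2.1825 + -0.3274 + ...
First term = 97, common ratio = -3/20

For |r| < 1, S = a / (1 - r)
S = 97 / (1 - (-3/20))
S = 97 / (23/20)
S = 1940/23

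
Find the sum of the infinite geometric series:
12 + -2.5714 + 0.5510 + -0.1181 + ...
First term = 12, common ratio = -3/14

For |r| < 1, S = a / (1 - r)
S = 12 / (1 - (-3/14))
S = 12 / (17/14)
S = 168/17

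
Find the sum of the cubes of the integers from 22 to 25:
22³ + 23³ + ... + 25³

Use ∑_{k=1}^{n} k³ = [n(n+1)/2]², then subtract the first 21 terms.
∑_{k=1}^{25} k³ = [25×26/2]² = 325² = 105625
∑_{k=1}^{21} k³ = [21×22/2]² = 231² = 53361
∑_{k=22}^{25} k³ = 105625 - 53361 = 52264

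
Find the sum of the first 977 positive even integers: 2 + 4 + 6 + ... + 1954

Sum of first n even numbers = n(n+1)
= 977×978
= 955506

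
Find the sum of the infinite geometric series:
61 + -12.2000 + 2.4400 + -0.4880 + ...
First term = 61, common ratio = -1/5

For |r| < 1, S = a / (1 - r)
S = 61 / (1 - (-1/5))
S = 61 / (6/5)
S = 305/6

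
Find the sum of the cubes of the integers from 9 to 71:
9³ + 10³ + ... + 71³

Use ∑_{k=1}^{n} k³ = [n(n+1)/2]², then subtract the first 8 terms.
∑_{k=1}^{71} k³ = [71×72/2]² = 2556² = 6533136
∑_{k=1}^{8} k³ = [8×9/2]² = 36² = 1296
∑_{k=9}^{71} k³ = 6533136 - 1296 = 6531840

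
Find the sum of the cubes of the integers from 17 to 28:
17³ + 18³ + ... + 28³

Use ∑_{k=1}^{n} k³ = [n(n+1)/2]², then subtract the first 16 terms.
∑_{k=1}^{28} k³ = [28×29/2]² = 406² = 164836
∑_{k=1}^{16} k³ = [16×17/2]² = 136² = 18496
∑_{k=17}^{28} k³ = 164836 - 18496 = 146340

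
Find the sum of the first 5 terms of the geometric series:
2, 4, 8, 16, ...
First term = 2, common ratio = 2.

Sₙ = a(1 - rⁿ) / (1 - r)
S_5 = 2(1 - 2^5) / (1 - 2)
S_5 = 2(1 - 32) / (-1)
S_5 = 62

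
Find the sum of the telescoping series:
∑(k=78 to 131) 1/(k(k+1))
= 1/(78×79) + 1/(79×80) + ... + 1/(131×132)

Partial fractions: 1/(k(k+1)) = 1/k - 1/(k+1)
The series telescopes:
= (1/78 - 1/79) + (1/79 - 1/80) + ... + (1/131 - 1/132)
= 1/78 - 1/132
= 3/572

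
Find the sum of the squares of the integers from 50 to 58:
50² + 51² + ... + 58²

Use ∑_{k=1}^{n} k² = n(n+1)(2n+1)/6, then subtract the first 49 terms.
∑_{k=1}^{58} k² = 58×59×117/6 = 66729
∑_{k=1}^{49} k² = 49×50×99/6 = 40425
∑_{k=50}^{58} k² = 66729 - 40425 = 26304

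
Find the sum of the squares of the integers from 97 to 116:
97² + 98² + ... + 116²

Use ∑_{k=1}^{n} k² = n(n+1)(2n+1)/6, then subtract the first 96 terms.
∑_{k=1}^{116} k² = 116×117×233/6 = 527046
∑_{k=1}^{96} k² = 96×97×193/6 = 299536
∑_{k=97}^{116} k² = 527046 - 299536 = 227510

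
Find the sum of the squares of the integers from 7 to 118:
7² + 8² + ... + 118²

Use ∑_{k=1}^{n} k² = n(n+1)(2n+1)/6, then subtract the first 6 terms.
∑_{k=1}^{118} k² = 118×119×237/6 = 554659
∑_{k=1}^{6} k² = 6×7×13/6 = 91
∑_{k=7}^{118} k² = 554659 - 91 = 554568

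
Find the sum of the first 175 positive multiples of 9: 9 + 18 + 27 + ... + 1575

Factor out 9: = 9(1 + 2 + ... + 175) = 9 × n(n+1)/2
= 9 × 175×176/2
= 9 × 15400
= 138600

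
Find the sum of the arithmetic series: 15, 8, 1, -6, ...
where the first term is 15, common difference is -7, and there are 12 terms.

Sₙ = n/2 × (first + last)
Last term = a + (n-1)d = 15 + (12-1)×(-7) = -62
S_12 = 12/2 × (15 + (-62))
S_12 = 12/2 × (-47) = -282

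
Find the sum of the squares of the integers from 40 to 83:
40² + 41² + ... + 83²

Use ∑_{k=1}^{n} k² = n(n+1)(2n+1)/6, then subtract the first 39 terms.
∑_{k=1}^{83} k² = 83×84×167/6 = 194054
∑_{k=1}^{39} k² = 39×40×79/6 = 20540
∑_{k=40}^{83} k² = 194054 - 20540 = 173514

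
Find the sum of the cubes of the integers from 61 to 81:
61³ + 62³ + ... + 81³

Use ∑_{k=1}^{n} k³ = [n(n+1)/2]², then subtract the first 60 terms.
∑_{k=1}^{81} k³ = [81×82/2]² = 3321² = 11029041
∑_{k=1}^{60} k³ = [60×61/2]² = 1830² = 3348900
∑_{k=61}^{81} k³ = 11029041 - 3348900 = 7680141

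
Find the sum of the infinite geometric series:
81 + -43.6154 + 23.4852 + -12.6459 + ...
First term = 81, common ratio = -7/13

For |r| < 1, S = a / (1 - r)
S = 81 / (1 - (-7/13))
S = 81 / (20/13)
S = 1053/20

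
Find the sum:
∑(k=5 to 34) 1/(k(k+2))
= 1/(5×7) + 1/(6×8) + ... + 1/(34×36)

Partial fractions: 1/(k(k+2)) = (1/2)[1/k - 1/(k+2)]
Telescoping leaves the first two and last two terms:
= (1/2)[1/5 + 1/6 - 1/35 - 1/36]
= 391/2520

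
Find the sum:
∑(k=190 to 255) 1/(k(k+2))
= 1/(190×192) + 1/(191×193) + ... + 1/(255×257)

Partial fractions: 1/(k(k+2)) = (1/2)[1/k - 1/(k+2)]
Telescoping leaves the first two and last two terms:
= (1/2)[1/190 + 1/191 - 1/256 - 1/257]
= 3224991/2387591680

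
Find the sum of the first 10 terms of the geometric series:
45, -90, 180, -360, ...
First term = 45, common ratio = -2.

Sₙ = a(1 - rⁿ) / (1 - r)
S_10 = 45(1 - (-2)^10) / (1 - (-2))
S_10 = 45(1 - 1024) / (3)
S_10 = -15345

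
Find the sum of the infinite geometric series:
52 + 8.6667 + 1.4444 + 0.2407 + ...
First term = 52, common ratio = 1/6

For |r| < 1, S = a / (1 - r)
S = 52 / (1 - (1/6))
S = 52 / (5/6)
S = 312/5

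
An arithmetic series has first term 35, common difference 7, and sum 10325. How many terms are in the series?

Using S = n/2 × [2a + (n-1)d]
10325 = n/2 × [2(35) + (n-1)(7)]
10325 = n/2 × [70 + 7n - 7]
20650 = n × [63 + 7n]
7n² + (63)n - 20650 = 0
Discriminant: Δ = (63)² - 4(7)(-20650) = 3969 + 578200 = 582169
√Δ = 763
n = [-(63) + √Δ] / (2·7) = (-63 + 763) / 14 = 700 / 14 = 50
(The negative root is discarded since n must be a positive integer.)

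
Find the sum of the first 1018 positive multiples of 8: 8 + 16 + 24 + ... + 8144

Factor out 8: = 8(1 + 2 + ... + 1018) = 8 × n(n+1)/2
= 8 × 1018×1019/2
= 8 × 518671
= 4149368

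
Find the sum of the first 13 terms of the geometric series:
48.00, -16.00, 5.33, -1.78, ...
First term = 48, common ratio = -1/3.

Sₙ = a(1 - rⁿ) / (1 - r)
S_13 = 48(1 - (-1/3)^13) / (1 - (-1/3))
S_13 = 48(1 - (-1/1594323)) / (4/3)
S_13 = 6377296/177147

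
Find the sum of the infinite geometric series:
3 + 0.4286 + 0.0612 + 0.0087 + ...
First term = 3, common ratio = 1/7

For |r| < 1, S = a / (1 - r)
S = 3 / (1 - (1/7))
S = 3 / (6/7)
S = 7/2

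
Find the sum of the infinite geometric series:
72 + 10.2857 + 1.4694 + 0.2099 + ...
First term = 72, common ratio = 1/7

For |r| < 1, S = a / (1 - r)
S = 72 / (1 - (1/7))
S = 72 / (6/7)
S = 84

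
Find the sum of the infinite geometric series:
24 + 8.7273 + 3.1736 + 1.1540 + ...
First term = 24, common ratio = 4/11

For |r| < 1, S = a / (1 - r)
S = 24 / (1 - (4/11))
S = 24 / (7/11)
S = 264/7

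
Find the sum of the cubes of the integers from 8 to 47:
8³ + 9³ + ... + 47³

Use ∑_{k=1}^{n} k³ = [n(n+1)/2]², then subtract the first 7 terms.
∑_{k=1}^{47} k³ = [47×48/2]² = 1128² = 1272384
∑_{k=1}^{7} k³ = [7×8/2]² = 28² = 784
∑_{k=8}^{47} k³ = 1272384 - 784 = 1271600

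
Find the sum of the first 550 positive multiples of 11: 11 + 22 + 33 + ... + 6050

Factor out 11: = 11(1 + 2 + ... + 550) = 11 × n(n+1)/2
= 11 × 550×551/2
= 11 × 151525
= 1666775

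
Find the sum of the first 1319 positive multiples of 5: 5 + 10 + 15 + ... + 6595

Factor out 5: = 5(1 + 2 + ... + 1319) = 5 × n(n+1)/2
= 5 × 1319×1320/2
= 5 × 870540
= 4352700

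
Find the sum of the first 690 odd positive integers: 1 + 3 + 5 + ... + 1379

Sum of first n odd numbers = n²
= 690²
= 476100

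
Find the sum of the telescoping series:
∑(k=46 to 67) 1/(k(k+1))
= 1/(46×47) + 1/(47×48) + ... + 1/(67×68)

Partial fractions: 1/(k(k+1)) = 1/k - 1/(k+1)
The series telescopes:
= (1/46 - 1/47) + (1/47 - 1/48) + ... + (1/67 - 1/68)
= 1/46 - 1/68
= 11/1564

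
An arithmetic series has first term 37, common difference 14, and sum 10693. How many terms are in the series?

Using S = n/2 × [2a + (n-1)d]
10693 = n/2 × [2(37) + (n-1)(14)]
10693 = n/2 × [74 + 14n - 14]
21386 = n × [60 + 14n]
14n² + (60)n - 21386 = 0
Discriminant: Δ = (60)² - 4(14)(-21386) = 3600 + 1197616 = 1201216
√Δ = 1096
n = [-(60) + √Δ] / (2·14) = (-60 + 1096) / 28 = 1036 / 28 = 37
(The negative root is discarded since n must be a positive integer.)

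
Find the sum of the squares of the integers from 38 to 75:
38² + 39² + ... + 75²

Use ∑_{k=1}^{n} k² = n(n+1)(2n+1)/6, then subtract the first 37 terms.
∑_{k=1}^{75} k² = 75×76×151/6 = 143450
∑_{k=1}^{37} k² = 37×38×75/6 = 17575
∑_{k=38}^{75} k² = 143450 - 17575 = 125875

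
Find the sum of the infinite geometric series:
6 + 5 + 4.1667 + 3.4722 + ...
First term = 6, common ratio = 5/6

For |r| < 1, S = a / (1 - r)
S = 6 / (1 - (5/6))
S = 6 / (1/6)
S = 36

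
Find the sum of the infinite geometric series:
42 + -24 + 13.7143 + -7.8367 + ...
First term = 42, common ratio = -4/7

For |r| < 1, S = a / (1 - r)
S = 42 / (1 - (-4/7))
S = 42 / (11/7)
S = 294/11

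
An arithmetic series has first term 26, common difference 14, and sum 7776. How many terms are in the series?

Using S = n/2 × [2a + (n-1)d]
7776 = n/2 × [2(26) + (n-1)(14)]
7776 = n/2 × [52 + 14n - 14]
15552 = n × [38 + 14n]
14n² + (38)n - 15552 = 0
Discriminant: Δ = (38)² - 4(14)(-15552) = 1444 + 870912 = 872356
√Δ = 934
n = [-(38) + √Δ] / (2·14) = (-38 + 934) / 28 = 896 / 28 = 32
(The negative root is discarded since n must be a positive integer.)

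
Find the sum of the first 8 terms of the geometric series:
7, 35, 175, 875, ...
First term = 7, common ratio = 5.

Sₙ = a(1 - rⁿ) / (1 - r)
S_8 = 7(1 - 5^8) / (1 - 5)
S_8 = 7(1 - 390625) / (-4)
S_8 = 683592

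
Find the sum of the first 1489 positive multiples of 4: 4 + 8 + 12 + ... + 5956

Factor out 4: = 4(1 + 2 + ... + 1489) = 4 × n(n+1)/2
= 4 × 1489×1490/2
= 4 × 1109305
= 4437220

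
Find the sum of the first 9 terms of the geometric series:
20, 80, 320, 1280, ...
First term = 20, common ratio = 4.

Sₙ = a(1 - rⁿ) / (1 - r)
S_9 = 20(1 - 4^9) / (1 - 4)
S_9 = 20(1 - 262144) / (-3)
S_9 = 1747620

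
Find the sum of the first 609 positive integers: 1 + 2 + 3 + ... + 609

Formula: ∑k = n(n+1)/2
= 609×610/2
= 371490/2
= 185745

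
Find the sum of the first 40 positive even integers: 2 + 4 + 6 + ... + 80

Sum of first n even numbers = n(n+1)
= 40×41
= 1640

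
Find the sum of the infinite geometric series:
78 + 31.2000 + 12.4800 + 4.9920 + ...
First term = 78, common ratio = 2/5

For |r| < 1, S = a / (1 - r)
S = 78 / (1 - (2/5))
S = 78 / (3/5)
S = 130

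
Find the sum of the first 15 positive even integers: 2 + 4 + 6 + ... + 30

Sum of first n even numbers = n(n+1)
= 15×16
= 240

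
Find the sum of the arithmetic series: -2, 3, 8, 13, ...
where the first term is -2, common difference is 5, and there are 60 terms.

Sₙ = n/2 × (first + last)
Last term = a + (n-1)d = -2 + (60-1)×5 = 293
S_60 = 60/2 × (-2 + 293)
S_60 = 60/2 × 291 = 8730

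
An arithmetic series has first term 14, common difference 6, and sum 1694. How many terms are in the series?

Using S = n/2 × [2a + (n-1)d]
1694 = n/2 × [2(14) + (n-1)(6)]
1694 = n/2 × [28 + 6n - 6]
3388 = n × [22 + 6n]
6n² + (22)n - 3388 = 0
Discriminant: Δ = (22)² - 4(6)(-3388) = 484 + 81312 = 81796
√Δ = 286
n = [-(22) + √Δ] / (2·6) = (-22 + 286) / 12 = 264 / 12 = 22
(The negative root is discarded since n must be a positive integer.)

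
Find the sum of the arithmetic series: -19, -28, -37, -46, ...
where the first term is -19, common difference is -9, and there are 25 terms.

Sₙ = n/2 × (first + last)
Last term = a + (n-1)d = -19 + (25-1)×(-9) = -235
S_25 = 25/2 × (-19 + (-235))
S_25 = 25/2 × (-254) = -3175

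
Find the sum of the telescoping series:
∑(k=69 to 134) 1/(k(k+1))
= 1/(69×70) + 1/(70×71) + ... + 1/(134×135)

Partial fractions: 1/(k(k+1)) = 1/k - 1/(k+1)
The series telescopes:
= (1/69 - 1/70) + (1/70 - 1/71) + ... + (1/134 - 1/135)
= 1/69 - 1/135
= 22/3105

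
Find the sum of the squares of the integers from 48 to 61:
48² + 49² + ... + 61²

Use ∑_{k=1}^{n} k² = n(n+1)(2n+1)/6, then subtract the first 47 terms.
∑_{k=1}^{61} k² = 61×62×123/6 = 77531
∑_{k=1}^{47} k² = 47×48×95/6 = 35720
∑_{k=48}^{61} k² = 77531 - 35720 = 41811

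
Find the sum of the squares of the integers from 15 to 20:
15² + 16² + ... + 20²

Use ∑_{k=1}^{n} k² = n(n+1)(2n+1)/6, then subtract the first 14 terms.
∑_{k=1}^{20} k² = 20×21×41/6 = 2870
∑_{k=1}^{14} k² = 14×15×29/6 = 1015
∑_{k=15}^{20} k² = 2870 - 1015 = 1855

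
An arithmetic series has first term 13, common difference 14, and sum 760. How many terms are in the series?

Using S = n/2 × [2a + (n-1)d]
760 = n/2 × [2(13) + (n-1)(14)]
760 = n/2 × [26 + 14n - 14]
1520 = n × [12 + 14n]
14n² + (12)n - 1520 = 0
Discriminant: Δ = (12)² - 4(14)(-1520) = 144 + 85120 = 85264
√Δ = 292
n = [-(12) + √Δ] / (2·14) = (-12 + 292) / 28 = 280 / 28 = 10
(The negative root is discarded since n must be a positive integer.)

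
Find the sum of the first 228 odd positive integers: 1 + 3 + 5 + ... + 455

Sum of first n odd numbers = n²
= 228²
= 51984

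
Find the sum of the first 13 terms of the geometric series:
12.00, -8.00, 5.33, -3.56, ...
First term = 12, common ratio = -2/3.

Sₙ = a(1 - rⁿ) / (1 - r)
S_13 = 12(1 - (-2/3)^13) / (1 - (-2/3))
S_13 = 12(1 - (-8192/1594323)) / (5/3)
S_13 = 1282012/177147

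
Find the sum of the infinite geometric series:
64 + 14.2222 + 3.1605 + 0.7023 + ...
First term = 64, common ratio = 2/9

For |r| < 1, S = a / (1 - r)
S = 64 / (1 - (2/9))
S = 64 / (7/9)
S = 576/7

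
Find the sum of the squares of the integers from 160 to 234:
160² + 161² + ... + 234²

Use ∑_{k=1}^{n} k² = n(n+1)(2n+1)/6, then subtract the first 159 terms.
∑_{k=1}^{234} k² = 234×235×469/6 = 4298385
∑_{k=1}^{159} k² = 159×160×319/6 = 1352560
∑_{k=160}^{234} k² = 4298385 - 1352560 = 2945825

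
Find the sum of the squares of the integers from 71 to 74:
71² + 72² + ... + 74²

Use ∑_{k=1}^{n} k² = n(n+1)(2n+1)/6, then subtract the first 70 terms.
∑_{k=1}^{74} k² = 74×75×149/6 = 137825
∑_{k=1}^{70} k² = 70×71×141/6 = 116795
∑_{k=71}^{74} k² = 137825 - 116795 = 21030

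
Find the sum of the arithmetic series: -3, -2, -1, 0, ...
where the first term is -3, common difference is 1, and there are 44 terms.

Sₙ = n/2 × (first + last)
Last term = a + (n-1)d = -3 + (44-1)×1 = 40
S_44 = 44/2 × (-3 + 40)
S_44 = 44/2 × 37 = 814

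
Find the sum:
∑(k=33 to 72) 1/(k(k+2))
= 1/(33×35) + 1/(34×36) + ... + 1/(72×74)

Partial fractions: 1/(k(k+2)) = (1/2)[1/k - 1/(k+2)]
Telescoping leaves the first two and last two terms:
= (1/2)[1/33 + 1/34 - 1/73 - 1/74]
= 24625/1515261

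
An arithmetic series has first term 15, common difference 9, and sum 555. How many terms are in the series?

Using S = n/2 × [2a + (n-1)d]
555 = n/2 × [2(15) + (n-1)(9)]
555 = n/2 × [30 + 9n - 9]
1110 = n × [21 + 9n]
9n² + (21)n - 1110 = 0
Discriminant: Δ = (21)² - 4(9)(-1110) = 441 + 39960 = 40401
√Δ = 201
n = [-(21) + √Δ] / (2·9) = (-21 + 201) / 18 = 180 / 18 = 10
(The negative root is discarded since n must be a positive integer.)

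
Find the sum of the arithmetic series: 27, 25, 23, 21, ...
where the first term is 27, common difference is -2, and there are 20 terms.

Sₙ = n/2 × (first + last)
Last term = a + (n-1)d = 27 + (20-1)×(-2) = -11
S_20 = 20/2 × (27 + (-11))
S_20 = 20/2 × 16 = 160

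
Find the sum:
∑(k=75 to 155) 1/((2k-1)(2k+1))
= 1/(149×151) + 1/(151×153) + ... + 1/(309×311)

Partial fractions: 1/((2k-1)(2k+1)) = (1/2)[1/(2k-1) - 1/(2k+1)]
The series telescopes:
= (1/2)[1/149 - 1/311]
= 81/46339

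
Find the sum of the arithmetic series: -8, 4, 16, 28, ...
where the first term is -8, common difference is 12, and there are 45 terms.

Sₙ = n/2 × (first + last)
Last term = a + (n-1)d = -8 + (45-1)×12 = 520
S_45 = 45/2 × (-8 + 520)
S_45 = 45/2 × 512 = 11520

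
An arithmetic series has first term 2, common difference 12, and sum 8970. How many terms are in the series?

Using S = n/2 × [2a + (n-1)d]
8970 = n/2 × [2(2) + (n-1)(12)]
8970 = n/2 × [4 + 12n - 12]
17940 = n × [-8 + 12n]
12n² + (-8)n - 17940 = 0
Discriminant: Δ = (-8)² - 4(12)(-17940) = 64 + 861120 = 861184
√Δ = 928
n = [-(-8) + √Δ] / (2·12) = (8 + 928) / 24 = 936 / 24 = 39
(The negative root is discarded since n must be a positive integer.)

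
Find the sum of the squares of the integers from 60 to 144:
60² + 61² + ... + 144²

Use ∑_{k=1}^{n} k² = n(n+1)(2n+1)/6, then subtract the first 59 terms.
∑_{k=1}^{144} k² = 144×145×289/6 = 1005720
∑_{k=1}^{59} k² = 59×60×119/6 = 70210
∑_{k=60}^{144} k² = 1005720 - 70210 = 935510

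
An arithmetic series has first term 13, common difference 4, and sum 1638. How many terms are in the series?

Using S = n/2 × [2a + (n-1)d]
1638 = n/2 × [2(13) + (n-1)(4)]
1638 = n/2 × [26 + 4n - 4]
3276 = n × [22 + 4n]
4n² + (22)n - 3276 = 0
Discriminant: Δ = (22)² - 4(4)(-3276) = 484 + 52416 = 52900
√Δ = 230
n = [-(22) + √Δ] / (2·4) = (-22 + 230) / 8 = 208 / 8 = 26
(The negative root is discarded since n must be a positive integer.)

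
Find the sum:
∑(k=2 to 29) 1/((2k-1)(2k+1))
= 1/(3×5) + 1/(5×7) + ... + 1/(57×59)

Partial fractions: 1/((2k-1)(2k+1)) = (1/2)[1/(2k-1) - 1/(2k+1)]
The series telescopes:
= (1/2)[1/3 - 1/59]
= 28/177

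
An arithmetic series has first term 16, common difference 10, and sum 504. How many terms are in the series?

Using S = n/2 × [2a + (n-1)d]
504 = n/2 × [2(16) + (n-1)(10)]
504 = n/2 × [32 + 10n - 10]
1008 = n × [22 + 10n]
10n² + (22)n - 1008 = 0
Discriminant: Δ = (22)² - 4(10)(-1008) = 484 + 40320 = 40804
√Δ = 202
n = [-(22) + √Δ] / (2·10) = (-22 + 202) / 20 = 180 / 20 = 9
(The negative root is discarded since n must be a positive integer.)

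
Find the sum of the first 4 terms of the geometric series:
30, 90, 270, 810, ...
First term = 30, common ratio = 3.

Sₙ = a(1 - rⁿ) / (1 - r)
S_4 = 30(1 - 3^4) / (1 - 3)
S_4 = 30(1 - 81) / (-2)
S_4 = 1200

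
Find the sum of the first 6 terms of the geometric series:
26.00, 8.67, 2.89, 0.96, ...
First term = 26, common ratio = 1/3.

Sₙ = a(1 - rⁿ) / (1 - r)
S_6 = 26(1 - (1/3)^6) / (1 - (1/3))
S_6 = 26(1 - (1/729)) / (2/3)
S_6 = 9464/243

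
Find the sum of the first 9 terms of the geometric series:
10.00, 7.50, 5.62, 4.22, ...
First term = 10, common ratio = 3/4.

Sₙ = a(1 - rⁿ) / (1 - r)
S_9 = 10(1 - (3/4)^9) / (1 - (3/4))
S_9 = 10(1 - (19683/262144)) / (1/4)
S_9 = 1212305/32768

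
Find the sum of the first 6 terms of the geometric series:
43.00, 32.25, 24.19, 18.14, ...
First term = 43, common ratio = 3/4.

Sₙ = a(1 - rⁿ) / (1 - r)
S_6 = 43(1 - (3/4)^6) / (1 - (3/4))
S_6 = 43(1 - (729/4096)) / (1/4)
S_6 = 144781/1024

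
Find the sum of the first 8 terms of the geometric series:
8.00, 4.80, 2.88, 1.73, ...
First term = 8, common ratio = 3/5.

Sₙ = a(1 - rⁿ) / (1 - r)
S_8 = 8(1 - (3/5)^8) / (1 - (3/5))
S_8 = 8(1 - (6561/390625)) / (2/5)
S_8 = 1536256/78125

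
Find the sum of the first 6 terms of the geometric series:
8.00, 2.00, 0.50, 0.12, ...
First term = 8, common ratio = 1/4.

Sₙ = a(1 - rⁿ) / (1 - r)
S_6 = 8(1 - (1/4)^6) / (1 - (1/4))
S_6 = 8(1 - (1/4096)) / (3/4)
S_6 = 1365/128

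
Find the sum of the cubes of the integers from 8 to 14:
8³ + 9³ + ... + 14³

Use ∑_{k=1}^{n} k³ = [n(n+1)/2]², then subtract the first 7 terms.
∑_{k=1}^{14} k³ = [14×15/2]² = 105² = 11025
∑_{k=1}^{7} k³ = [7×8/2]² = 28² = 784
∑_{k=8}^{14} k³ = 11025 - 784 = 10241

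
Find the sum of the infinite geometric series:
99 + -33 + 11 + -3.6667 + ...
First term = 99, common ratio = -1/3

For |r| < 1, S = a / (1 - r)
S = 99 / (1 - (-1/3))
S = 99 / (4/3)
S = 297/4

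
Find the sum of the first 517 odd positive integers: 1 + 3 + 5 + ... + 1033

Sum of first n odd numbers = n²
= 517²
= 267289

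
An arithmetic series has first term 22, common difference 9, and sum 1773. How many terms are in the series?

Using S = n/2 × [2a + (n-1)d]
1773 = n/2 × [2(22) + (n-1)(9)]
1773 = n/2 × [44 + 9n - 9]
3546 = n × [35 + 9n]
9n² + (35)n - 3546 = 0
Discriminant: Δ = (35)² - 4(9)(-3546) = 1225 + 127656 = 128881
√Δ = 359
n = [-(35) + √Δ] / (2·9) = (-35 + 359) / 18 = 324 / 18 = 18
(The negative root is discarded since n must be a positive integer.)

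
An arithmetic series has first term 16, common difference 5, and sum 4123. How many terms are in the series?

Using S = n/2 × [2a + (n-1)d]
4123 = n/2 × [2(16) + (n-1)(5)]
4123 = n/2 × [32 + 5n - 5]
8246 = n × [27 + 5n]
5n² + (27)n - 8246 = 0
Discriminant: Δ = (27)² - 4(5)(-8246) = 729 + 164920 = 165649
√Δ = 407
n = [-(27) + √Δ] / (2·5) = (-27 + 407) / 10 = 380 / 10 = 38
(The negative root is discarded since n must be a positive integer.)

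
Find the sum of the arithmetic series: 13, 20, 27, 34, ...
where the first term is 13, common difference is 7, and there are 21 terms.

Sₙ = n/2 × (first + last)
Last term = a + (n-1)d = 13 + (21-1)×7 = 153
S_21 = 21/2 × (13 + 153)
S_21 = 21/2 × 166 = 1743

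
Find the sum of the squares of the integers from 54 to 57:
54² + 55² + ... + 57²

Use ∑_{k=1}^{n} k² = n(n+1)(2n+1)/6, then subtract the first 53 terms.
∑_{k=1}^{57} k² = 57×58×115/6 = 63365
∑_{k=1}^{53} k² = 53×54×107/6 = 51039
∑_{k=54}^{57} k² = 63365 - 51039 = 12326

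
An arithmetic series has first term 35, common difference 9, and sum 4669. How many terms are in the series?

Using S = n/2 × [2a + (n-1)d]
4669 = n/2 × [2(35) + (n-1)(9)]
4669 = n/2 × [70 + 9n - 9]
9338 = n × [61 + 9n]
9n² + (61)n - 9338 = 0
Discriminant: Δ = (61)² - 4(9)(-9338) = 3721 + 336168 = 339889
√Δ = 583
n = [-(61) + √Δ] / (2·9) = (-61 + 583) / 18 = 522 / 18 = 29
(The negative root is discarded since n must be a positive integer.)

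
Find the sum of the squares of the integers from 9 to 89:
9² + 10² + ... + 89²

Use ∑_{k=1}^{n} k² = n(n+1)(2n+1)/6, then subtract the first 8 terms.
∑_{k=1}^{89} k² = 89×90×179/6 = 238965
∑_{k=1}^{8} k² = 8×9×17/6 = 204
∑_{k=9}^{89} k² = 238965 - 204 = 238761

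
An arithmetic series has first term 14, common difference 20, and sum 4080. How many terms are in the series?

Using S = n/2 × [2a + (n-1)d]
4080 = n/2 × [2(14) + (n-1)(20)]
4080 = n/2 × [28 + 20n - 20]
8160 = n × [8 + 20n]
20n² + (8)n - 8160 = 0
Discriminant: Δ = (8)² - 4(20)(-8160) = 64 + 652800 = 652864
√Δ = 808
n = [-(8) + √Δ] / (2·20) = (-8 + 808) / 40 = 800 / 40 = 20
(The negative root is discarded since n must be a positive integer.)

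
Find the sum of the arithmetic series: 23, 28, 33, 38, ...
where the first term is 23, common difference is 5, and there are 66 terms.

Sₙ = n/2 × (first + last)
Last term = a + (n-1)d = 23 + (66-1)×5 = 348
S_66 = 66/2 × (23 + 348)
S_66 = 66/2 × 371 = 12243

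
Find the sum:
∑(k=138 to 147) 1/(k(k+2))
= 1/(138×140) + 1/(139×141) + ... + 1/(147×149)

Partial fractions: 1/(k(k+2)) = (1/2)[1/k - 1/(k+2)]
Telescoping leaves the first two and last two terms:
= (1/2)[1/138 + 1/139 - 1/148 - 1/149]
= 205675/423001464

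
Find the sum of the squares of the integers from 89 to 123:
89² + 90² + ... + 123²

Use ∑_{k=1}^{n} k² = n(n+1)(2n+1)/6, then subtract the first 88 terms.
∑_{k=1}^{123} k² = 123×124×247/6 = 627874
∑_{k=1}^{88} k² = 88×89×177/6 = 231044
∑_{k=89}^{123} k² = 627874 - 231044 = 396830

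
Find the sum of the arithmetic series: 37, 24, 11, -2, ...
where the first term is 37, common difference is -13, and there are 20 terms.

Sₙ = n/2 × (first + last)
Last term = a + (n-1)d = 37 + (20-1)×(-13) = -210
S_20 = 20/2 × (37 + (-210))
S_20 = 20/2 × (-173) = -1730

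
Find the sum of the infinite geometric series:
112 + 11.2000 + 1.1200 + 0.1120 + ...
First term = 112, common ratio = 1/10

For |r| < 1, S = a / (1 - r)
S = 112 / (1 - (1/10))
S = 112 / (9/10)
S = 1120/9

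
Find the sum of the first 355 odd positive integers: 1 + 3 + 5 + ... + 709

Sum of first n odd numbers = n²
= 355²
= 126025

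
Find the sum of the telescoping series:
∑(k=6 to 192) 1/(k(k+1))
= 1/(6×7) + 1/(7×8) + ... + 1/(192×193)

Partial fractions: 1/(k(k+1)) = 1/k - 1/(k+1)
The series telescopes:
= (1/6 - 1/7) + (1/7 - 1/8) + ... + (1/192 - 1/193)
= 1/6 - 1/193
= 187/1158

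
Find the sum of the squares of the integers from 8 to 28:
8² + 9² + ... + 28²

Use ∑_{k=1}^{n} k² = n(n+1)(2n+1)/6, then subtract the first 7 terms.
∑_{k=1}^{28} k² = 28×29×57/6 = 7714
∑_{k=1}^{7} k² = 7×8×15/6 = 140
∑_{k=8}^{28} k² = 7714 - 140 = 7574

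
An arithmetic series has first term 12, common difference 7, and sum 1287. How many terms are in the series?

Using S = n/2 × [2a + (n-1)d]
1287 = n/2 × [2(12) + (n-1)(7)]
1287 = n/2 × [24 + 7n - 7]
2574 = n × [17 + 7n]
7n² + (17)n - 2574 = 0
Discriminant: Δ = (17)² - 4(7)(-2574) = 289 + 72072 = 72361
√Δ = 269
n = [-(17) + √Δ] / (2·7) = (-17 + 269) / 14 = 252 / 14 = 18
(The negative root is discarded since n must be a positive integer.)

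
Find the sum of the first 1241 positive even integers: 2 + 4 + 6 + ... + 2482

Sum of first n even numbers = n(n+1)
= 1241×1242
= 1541322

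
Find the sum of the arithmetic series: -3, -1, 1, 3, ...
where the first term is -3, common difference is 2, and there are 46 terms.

Sₙ = n/2 × (first + last)
Last term = a + (n-1)d = -3 + (46-1)×2 = 87
S_46 = 46/2 × (-3 + 87)
S_46 = 46/2 × 84 = 1932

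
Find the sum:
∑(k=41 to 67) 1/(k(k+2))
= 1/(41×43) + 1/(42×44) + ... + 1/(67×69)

Partial fractions: 1/(k(k+2)) = (1/2)[1/k - 1/(k+2)]
Telescoping leaves the first two and last two terms:
= (1/2)[1/41 + 1/42 - 1/68 - 1/69]
= 8529/897736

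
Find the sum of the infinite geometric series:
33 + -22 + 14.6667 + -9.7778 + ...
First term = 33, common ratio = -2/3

For |r| < 1, S = a / (1 - r)
S = 33 / (1 - (-2/3))
S = 33 / (5/3)
S = 99/5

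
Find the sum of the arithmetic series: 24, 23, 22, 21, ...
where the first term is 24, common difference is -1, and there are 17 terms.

Sₙ = n/2 × (first + last)
Last term = a + (n-1)d = 24 + (17-1)×(-1) = 8
S_17 = 17/2 × (24 + 8)
S_17 = 17/2 × 32 = 272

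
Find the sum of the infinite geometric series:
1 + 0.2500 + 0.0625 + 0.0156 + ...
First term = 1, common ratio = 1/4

For |r| < 1, S = a / (1 - r)
S = 1 / (1 - (1/4))
S = 1 / (3/4)
S = 4/3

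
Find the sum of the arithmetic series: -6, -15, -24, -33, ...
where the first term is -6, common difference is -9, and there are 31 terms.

Sₙ = n/2 × (first + last)
Last term = a + (n-1)d = -6 + (31-1)×(-9) = -276
S_31 = 31/2 × (-6 + (-276))
S_31 = 31/2 × (-282) = -4371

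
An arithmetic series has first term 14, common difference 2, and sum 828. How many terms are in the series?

Using S = n/2 × [2a + (n-1)d]
828 = n/2 × [2(14) + (n-1)(2)]
828 = n/2 × [28 + 2n - 2]
1656 = n × [26 + 2n]
2n² + (26)n - 1656 = 0
Discriminant: Δ = (26)² - 4(2)(-1656) = 676 + 13248 = 13924
√Δ = 118
n = [-(26) + √Δ] / (2·2) = (-26 + 118) / 4 = 92 / 4 = 23
(The negative root is discarded since n must be a positive integer.)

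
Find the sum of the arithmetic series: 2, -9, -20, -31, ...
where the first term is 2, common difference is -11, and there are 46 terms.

Sₙ = n/2 × (first + last)
Last term = a + (n-1)d = 2 + (46-1)×(-11) = -493
S_46 = 46/2 × (2 + (-493))
S_46 = 46/2 × (-491) = -11293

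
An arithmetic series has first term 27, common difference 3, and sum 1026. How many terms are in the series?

Using S = n/2 × [2a + (n-1)d]
1026 = n/2 × [2(27) + (n-1)(3)]
1026 = n/2 × [54 + 3n - 3]
2052 = n × [51 + 3n]
3n² + (51)n - 2052 = 0
Discriminant: Δ = (51)² - 4(3)(-2052) = 2601 + 24624 = 27225
√Δ = 165
n = [-(51) + √Δ] / (2·3) = (-51 + 165) / 6 = 114 / 6 = 19
(The negative root is discarded since n must be a positive integer.)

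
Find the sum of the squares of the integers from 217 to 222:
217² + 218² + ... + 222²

Use ∑_{k=1}^{n} k² = n(n+1)(2n+1)/6, then subtract the first 216 terms.
∑_{k=1}^{222} k² = 222×223×445/6 = 3671695
∑_{k=1}^{216} k² = 216×217×433/6 = 3382596
∑_{k=217}^{222} k² = 3671695 - 3382596 = 289099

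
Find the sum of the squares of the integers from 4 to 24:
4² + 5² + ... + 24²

Use ∑_{k=1}^{n} k² = n(n+1)(2n+1)/6, then subtract the first 3 terms.
∑_{k=1}^{24} k² = 24×25×49/6 = 4900
∑_{k=1}^{3} k² = 3×4×7/6 = 14
∑_{k=4}^{24} k² = 4900 - 14 = 4886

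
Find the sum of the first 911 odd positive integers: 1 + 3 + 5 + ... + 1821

Sum of first n odd numbers = n²
= 911²
= 829921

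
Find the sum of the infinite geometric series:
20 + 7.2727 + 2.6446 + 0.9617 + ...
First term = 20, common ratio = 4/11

For |r| < 1, S = a / (1 - r)
S = 20 / (1 - (4/11))
S = 20 / (7/11)
S = 220/7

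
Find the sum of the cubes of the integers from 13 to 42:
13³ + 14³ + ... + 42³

Use ∑_{k=1}^{n} k³ = [n(n+1)/2]², then subtract the first 12 terms.
∑_{k=1}^{42} k³ = [42×43/2]² = 903² = 815409
∑_{k=1}^{12} k³ = [12×13/2]² = 78² = 6084
∑_{k=13}^{42} k³ = 815409 - 6084 = 809325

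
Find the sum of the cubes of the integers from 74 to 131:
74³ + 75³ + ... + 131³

Use ∑_{k=1}^{n} k³ = [n(n+1)/2]², then subtract the first 73 terms.
∑_{k=1}^{131} k³ = [131×132/2]² = 8646² = 74753316
∑_{k=1}^{73} k³ = [73×74/2]² = 2701² = 7295401
∑_{k=74}^{131} k³ = 74753316 - 7295401 = 67457915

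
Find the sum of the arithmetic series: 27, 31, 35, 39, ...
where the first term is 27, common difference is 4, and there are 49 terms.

Sₙ = n/2 × (first + last)
Last term = a + (n-1)d = 27 + (49-1)×4 = 219
S_49 = 49/2 × (27 + 219)
S_49 = 49/2 × 246 = 6027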